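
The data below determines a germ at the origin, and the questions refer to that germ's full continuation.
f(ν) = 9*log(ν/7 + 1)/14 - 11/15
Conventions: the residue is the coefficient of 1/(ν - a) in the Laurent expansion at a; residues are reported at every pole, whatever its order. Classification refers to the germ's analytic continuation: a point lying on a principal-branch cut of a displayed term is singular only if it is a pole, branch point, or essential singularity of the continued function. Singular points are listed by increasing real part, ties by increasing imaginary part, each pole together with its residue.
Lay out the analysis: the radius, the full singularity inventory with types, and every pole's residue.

Radius of convergence at 0: 7.
At -7: a logarithmic branch point.

Branch term (9/14)*log(1 - ν/(-7)): its argument vanishes at ν = -7, a logarithmic branch point, modulus 7.
The radius of convergence is the smallest modulus among the singular points: 7.


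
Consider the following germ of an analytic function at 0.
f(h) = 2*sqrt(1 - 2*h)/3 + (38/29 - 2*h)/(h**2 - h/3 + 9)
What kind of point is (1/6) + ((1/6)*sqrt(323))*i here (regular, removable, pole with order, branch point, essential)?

The denominator factor h**2 - h/3 + 9 vanishes at (1/6) + ((1/6)*sqrt(323))*i and appears to the power 1; the numerator there equals (85/87) - ((1/3)*sqrt(323))*i, nonzero, and no other factor vanishes.
The branch terms are analytic at this point.
Hence a pole whose order is the multiplicity, 1.

The point is a pole of order 1.


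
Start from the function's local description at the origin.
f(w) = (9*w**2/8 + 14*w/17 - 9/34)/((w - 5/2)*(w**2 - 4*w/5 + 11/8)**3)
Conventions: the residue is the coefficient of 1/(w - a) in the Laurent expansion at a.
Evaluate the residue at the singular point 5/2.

At the order-1 pole 5/2 set g(w) = (w - (5/2))*f(w) = (9*w**2/8 + 14*w/17 - 9/34)/(w**2 - 4*w/5 + 11/8)**3.
Simple pole: residue = g(a) at a = 5/2, which is 76816/1549125.

The residue is 76816/1549125.


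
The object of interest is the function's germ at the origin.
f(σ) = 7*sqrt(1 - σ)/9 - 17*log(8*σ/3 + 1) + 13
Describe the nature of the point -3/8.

The term (-17)*log(1 - σ/(-3/8)) has argument 1 - -3/8/(-3/8) = 0 at -3/8: a logarithmic (infinitely-sheeted) branch point; the remaining terms are analytic or single-valued there.

The point is a logarithmic branch point.


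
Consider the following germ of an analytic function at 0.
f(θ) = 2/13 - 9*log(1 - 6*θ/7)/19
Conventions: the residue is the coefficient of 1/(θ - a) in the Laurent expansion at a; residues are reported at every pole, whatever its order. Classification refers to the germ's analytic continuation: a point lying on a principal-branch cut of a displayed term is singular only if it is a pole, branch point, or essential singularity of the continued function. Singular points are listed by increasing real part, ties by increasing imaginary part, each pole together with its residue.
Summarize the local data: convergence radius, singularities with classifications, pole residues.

Branch term (-9/19)*log(1 - θ/(7/6)): its argument vanishes at θ = 7/6, a logarithmic branch point, modulus 7/6.
The radius of convergence is the smallest modulus among the singular points: 7/6.

Radius of convergence at 0: 7/6.
At 7/6: a logarithmic branch point.


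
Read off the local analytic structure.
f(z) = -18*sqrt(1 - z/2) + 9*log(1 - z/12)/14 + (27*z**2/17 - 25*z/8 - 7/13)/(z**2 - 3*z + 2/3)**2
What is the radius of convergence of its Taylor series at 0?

Denominator factor (z**2 - 3*z + 2/3)^2: discriminant 19/3, real irrational roots 3/2 + (1/6)*sqrt(57) and 3/2 - (1/6)*sqrt(57); poles of order 2, moduli 3/2 + (1/6)*sqrt(57) and 3/2 - (1/6)*sqrt(57).
Branch term (-18)*sqrt(1 - z/(2)): its argument vanishes at z = 2, a square-root branch point, modulus 2.
Branch term (9/14)*log(1 - z/(12)): its argument vanishes at z = 12, a logarithmic branch point, modulus 12.
The radius of convergence is the smallest modulus among the singular points: 3/2 - (1/6)*sqrt(57).

The radius of convergence is 3/2 - (1/6)*sqrt(57).


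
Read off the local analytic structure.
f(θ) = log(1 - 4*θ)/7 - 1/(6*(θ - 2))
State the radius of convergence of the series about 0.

The radius of convergence is 1/4.

Denominator factor (θ - 2): pole of order 1 at 2, modulus 2.
Branch term (1/7)*log(1 - θ/(1/4)): its argument vanishes at θ = 1/4, a logarithmic branch point, modulus 1/4.
The radius of convergence is the smallest modulus among the singular points: 1/4.


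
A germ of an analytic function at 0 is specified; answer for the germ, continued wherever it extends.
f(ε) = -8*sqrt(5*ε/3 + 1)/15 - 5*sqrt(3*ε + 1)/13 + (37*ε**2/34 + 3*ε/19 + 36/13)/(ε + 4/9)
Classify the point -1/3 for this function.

The term (-5/13)*sqrt(1 - ε/(-1/3)) has argument 1 - -1/3/(-1/3) = 0 at -1/3: a square-root (algebraic, two-sheeted) branch point; the remaining terms are analytic or single-valued there.

The point is an algebraic (square-root) branch point.


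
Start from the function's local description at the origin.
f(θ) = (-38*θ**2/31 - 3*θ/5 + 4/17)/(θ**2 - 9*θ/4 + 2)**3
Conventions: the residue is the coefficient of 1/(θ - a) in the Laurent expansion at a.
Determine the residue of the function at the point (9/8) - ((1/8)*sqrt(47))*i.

The residue is -((37092992/273573605)*sqrt(47))*i.

The factor θ**2 - 9*θ/4 + 2 splits as (θ - a)(θ - a') with a = (9/8) - ((1/8)*sqrt(47))*i, a' = (9/8) + ((1/8)*sqrt(47))*i. At the order-3 pole a set g(θ) = (θ - a)^3*f(θ) = [-38*θ**2/31 - 3*θ/5 + 4/17] / (θ - a')^3.
Order-3 pole: residue = g''(a)/2; g''((9/8) - ((1/8)*sqrt(47))*i) = -((74185984/273573605)*sqrt(47))*i, so the residue is -((37092992/273573605)*sqrt(47))*i.


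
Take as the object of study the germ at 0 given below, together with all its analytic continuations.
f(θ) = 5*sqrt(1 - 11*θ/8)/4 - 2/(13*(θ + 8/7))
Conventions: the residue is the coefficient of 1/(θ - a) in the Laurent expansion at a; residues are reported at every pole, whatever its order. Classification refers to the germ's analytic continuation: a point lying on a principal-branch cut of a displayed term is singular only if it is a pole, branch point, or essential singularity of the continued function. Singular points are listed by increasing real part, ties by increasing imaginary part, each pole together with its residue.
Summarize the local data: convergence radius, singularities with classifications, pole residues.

Radius of convergence at 0: 8/11.
At -8/7: a pole of order 1; residue -2/13.
At 8/11: an algebraic (square-root) branch point.

Denominator factor (θ + 8/7): pole of order 1 at -8/7, modulus 8/7.
Branch term (5/4)*sqrt(1 - θ/(8/11)): its argument vanishes at θ = 8/11, a square-root branch point, modulus 8/11.
The radius of convergence is the smallest modulus among the singular points: 8/11.
The branch term is analytic at -8/7 and contributes nothing to the residue; only the rational part matters.
At the order-1 pole -8/7 set g(θ) = (θ - (-8/7))*(rational part) = -2/13.
Simple pole: residue = g(a) at a = -8/7, which is -2/13.
List the singular points by increasing real part (a conjugate pair: the negative imaginary part first).


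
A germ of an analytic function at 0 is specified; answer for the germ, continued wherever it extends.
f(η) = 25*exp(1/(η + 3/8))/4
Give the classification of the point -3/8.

The point is an essential singularity.

The exponent 1/(η - (-3/8)) has a pole at -3/8, so exp(1/(η - (-3/8))) takes every nonzero value near it: an essential singularity (not a pole of any order).


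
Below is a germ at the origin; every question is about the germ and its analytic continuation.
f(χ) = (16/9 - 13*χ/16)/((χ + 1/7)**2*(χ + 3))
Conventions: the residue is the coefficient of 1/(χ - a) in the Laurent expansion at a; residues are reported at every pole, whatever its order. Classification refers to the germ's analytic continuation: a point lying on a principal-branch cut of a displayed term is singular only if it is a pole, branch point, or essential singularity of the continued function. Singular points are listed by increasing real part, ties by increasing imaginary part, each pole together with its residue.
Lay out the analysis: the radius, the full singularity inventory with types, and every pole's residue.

Denominator factor (χ + 1/7)^2: pole of order 2 at -1/7, modulus 1/7.
Denominator factor (χ + 3): pole of order 1 at -3, modulus 3.
The radius of convergence is the smallest modulus among the singular points: 1/7.
At the order-1 pole -3 set g(χ) = (χ - (-3))*f(χ) = (16/9 - 13*χ/16)/(χ + 1/7)**2.
Simple pole: residue = g(a) at a = -3, which is 29743/57600.
At the order-2 pole -1/7 set g(χ) = (χ - (-1/7))^2*f(χ) = (16/9 - 13*χ/16)/(χ + 3).
Order-2 pole: residue = g'(a); g'(-1/7) = -29743/57600, so the residue is -29743/57600.
List the singular points by increasing real part (a conjugate pair: the negative imaginary part first).

Radius of convergence at 0: 1/7.
At -3: a pole of order 1; residue 29743/57600.
At -1/7: a pole of order 2; residue -29743/57600.


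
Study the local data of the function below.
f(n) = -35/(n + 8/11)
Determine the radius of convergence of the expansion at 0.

Denominator factor (n + 8/11): pole of order 1 at -8/11, modulus 8/11.
The radius of convergence is the smallest modulus among the singular points: 8/11.

The radius of convergence is 8/11.


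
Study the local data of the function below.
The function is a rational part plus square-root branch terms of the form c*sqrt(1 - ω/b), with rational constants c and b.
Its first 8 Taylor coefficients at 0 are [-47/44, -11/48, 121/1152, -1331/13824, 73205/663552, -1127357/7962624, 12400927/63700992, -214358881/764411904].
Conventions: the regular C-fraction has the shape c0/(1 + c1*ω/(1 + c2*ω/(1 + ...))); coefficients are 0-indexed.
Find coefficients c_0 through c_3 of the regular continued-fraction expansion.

Taylor coefficients (read off): a_0 = -47/44, a_1 = -11/48, a_2 = 121/1152, a_3 = -1331/13824.
c0 = a_0 = -47/44. Peel one level at a time: if S = 1 + c*ω/S' with S'(0) = 1, then c is the ω-coefficient of S and S' = c*ω/(S - 1).
S_1 = c0/f = 1 + (-121/564)*ω + (30613/212064)*ω^2 + ...; c1 = -121/564.
S_2 = c1*ω/(S_1 - 1) = 1 + (253/376)*ω + (-121/576)*ω^2 + ...; c2 = 253/376.
S_3 = c2*ω/(S_2 - 1) = 1 + (517/1656)*ω + ...; c3 = 517/1656.

The regular C-fraction coefficients are [-47/44, -121/564, 253/376, 517/1656].


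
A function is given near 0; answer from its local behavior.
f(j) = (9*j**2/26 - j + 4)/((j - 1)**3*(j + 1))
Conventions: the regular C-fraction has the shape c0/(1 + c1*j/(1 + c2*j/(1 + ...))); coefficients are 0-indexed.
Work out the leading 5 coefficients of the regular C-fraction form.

Taylor coefficients (expand at 0): a_0 = -4, a_1 = -7, a_2 = -373/26, a_3 = -269/13, a_4 = -408/13.
c0 = a_0 = -4. Peel one level at a time: if S = 1 + c*j/S' with S'(0) = 1, then c is the j-coefficient of S and S' = c*j/(S - 1).
S_1 = c0/f = 1 + (-7/4)*j + (-109/208)*j^2 + ...; c1 = -7/4.
S_2 = c1*j/(S_1 - 1) = 1 + (-109/364)*j + (41213/33124)*j^2 + ...; c2 = -109/364.
S_3 = c2*j/(S_2 - 1) = 1 + (41213/9919)*j + (4326869/308906)*j^2 + ...; c3 = 41213/9919.
S_4 = c3*j/(S_3 - 1) = 1 + (-30288083/8984434)*j + ...; c4 = -30288083/8984434.

The regular C-fraction coefficients are [-4, -7/4, -109/364, 41213/9919, -30288083/8984434].


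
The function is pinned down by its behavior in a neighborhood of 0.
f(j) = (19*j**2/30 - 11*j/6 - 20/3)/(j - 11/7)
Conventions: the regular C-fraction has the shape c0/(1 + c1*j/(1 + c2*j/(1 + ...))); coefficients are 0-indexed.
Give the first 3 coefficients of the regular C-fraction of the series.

The regular C-fraction coefficients are [140/33, -401/440, 6083/16040].

Taylor coefficients (expand at 0): a_0 = 140/33, a_1 = 2807/726, a_2 = 13692/6655.
c0 = a_0 = 140/33. Peel one level at a time: if S = 1 + c*j/S' with S'(0) = 1, then c is the j-coefficient of S and S' = c*j/(S - 1).
S_1 = c0/f = 1 + (-401/440)*j + (553/1600)*j^2 + ...; c1 = -401/440.
S_2 = c1*j/(S_1 - 1) = 1 + (6083/16040)*j + ...; c2 = 6083/16040.


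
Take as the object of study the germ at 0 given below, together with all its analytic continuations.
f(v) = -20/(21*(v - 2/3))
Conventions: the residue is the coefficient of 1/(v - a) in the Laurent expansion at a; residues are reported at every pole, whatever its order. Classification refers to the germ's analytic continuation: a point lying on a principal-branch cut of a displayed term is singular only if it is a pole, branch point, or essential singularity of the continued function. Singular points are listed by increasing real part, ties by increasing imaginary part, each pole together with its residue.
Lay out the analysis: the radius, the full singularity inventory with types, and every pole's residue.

Radius of convergence at 0: 2/3.
At 2/3: a pole of order 1; residue -20/21.

Denominator factor (v - 2/3): pole of order 1 at 2/3, modulus 2/3.
The radius of convergence is the smallest modulus among the singular points: 2/3.
At the order-1 pole 2/3 set g(v) = (v - (2/3))*f(v) = -20/21.
Simple pole: residue = g(a) at a = 2/3, which is -20/21.


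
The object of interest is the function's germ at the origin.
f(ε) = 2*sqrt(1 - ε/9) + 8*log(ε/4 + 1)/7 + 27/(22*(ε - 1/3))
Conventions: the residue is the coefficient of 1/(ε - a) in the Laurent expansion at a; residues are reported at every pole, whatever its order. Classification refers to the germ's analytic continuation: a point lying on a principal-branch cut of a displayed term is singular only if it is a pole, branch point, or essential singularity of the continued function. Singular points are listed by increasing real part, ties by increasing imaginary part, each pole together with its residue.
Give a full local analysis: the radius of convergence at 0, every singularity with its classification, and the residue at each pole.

Denominator factor (ε - 1/3): pole of order 1 at 1/3, modulus 1/3.
Branch term (2)*sqrt(1 - ε/(9)): its argument vanishes at ε = 9, a square-root branch point, modulus 9.
Branch term (8/7)*log(1 - ε/(-4)): its argument vanishes at ε = -4, a logarithmic branch point, modulus 4.
The radius of convergence is the smallest modulus among the singular points: 1/3.
The branch terms are analytic at 1/3 and contribute nothing to the residue; only the rational part matters.
At the order-1 pole 1/3 set g(ε) = (ε - (1/3))*(rational part) = 27/22.
Simple pole: residue = g(a) at a = 1/3, which is 27/22.
List the singular points by increasing real part (a conjugate pair: the negative imaginary part first).

Radius of convergence at 0: 1/3.
At -4: a logarithmic branch point.
At 1/3: a pole of order 1; residue 27/22.
At 9: an algebraic (square-root) branch point.


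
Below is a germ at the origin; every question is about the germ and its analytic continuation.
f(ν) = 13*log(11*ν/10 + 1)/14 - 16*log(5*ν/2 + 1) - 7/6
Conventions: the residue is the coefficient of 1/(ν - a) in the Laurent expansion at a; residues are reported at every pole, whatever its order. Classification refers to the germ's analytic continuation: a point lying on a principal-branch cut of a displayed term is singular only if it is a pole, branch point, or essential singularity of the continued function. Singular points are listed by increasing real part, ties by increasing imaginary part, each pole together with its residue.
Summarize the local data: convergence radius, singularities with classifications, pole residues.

Radius of convergence at 0: 2/5.
At -10/11: a logarithmic branch point.
At -2/5: a logarithmic branch point.

Branch term (13/14)*log(1 - ν/(-10/11)): its argument vanishes at ν = -10/11, a logarithmic branch point, modulus 10/11.
Branch term (-16)*log(1 - ν/(-2/5)): its argument vanishes at ν = -2/5, a logarithmic branch point, modulus 2/5.
The radius of convergence is the smallest modulus among the singular points: 2/5.
List the singular points by increasing real part (a conjugate pair: the negative imaginary part first).


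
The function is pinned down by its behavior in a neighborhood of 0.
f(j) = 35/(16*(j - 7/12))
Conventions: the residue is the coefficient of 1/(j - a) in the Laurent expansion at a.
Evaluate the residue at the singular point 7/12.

The residue is 35/16.

At the order-1 pole 7/12 set g(j) = (j - (7/12))*f(j) = 35/16.
Simple pole: residue = g(a) at a = 7/12, which is 35/16.


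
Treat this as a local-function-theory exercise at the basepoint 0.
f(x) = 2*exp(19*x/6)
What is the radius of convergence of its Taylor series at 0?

The factor exp(19*x/6) is entire and contributes no finite singular point.
The polynomial part has no poles.
No finite singular points: the Taylor series at 0 converges everywhere.

The radius of convergence is infinite.


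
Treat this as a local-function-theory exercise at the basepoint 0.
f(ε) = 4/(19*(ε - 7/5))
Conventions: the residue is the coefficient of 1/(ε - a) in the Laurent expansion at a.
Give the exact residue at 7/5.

The residue is 4/19.

At the order-1 pole 7/5 set g(ε) = (ε - (7/5))*f(ε) = 4/19.
Simple pole: residue = g(a) at a = 7/5, which is 4/19.


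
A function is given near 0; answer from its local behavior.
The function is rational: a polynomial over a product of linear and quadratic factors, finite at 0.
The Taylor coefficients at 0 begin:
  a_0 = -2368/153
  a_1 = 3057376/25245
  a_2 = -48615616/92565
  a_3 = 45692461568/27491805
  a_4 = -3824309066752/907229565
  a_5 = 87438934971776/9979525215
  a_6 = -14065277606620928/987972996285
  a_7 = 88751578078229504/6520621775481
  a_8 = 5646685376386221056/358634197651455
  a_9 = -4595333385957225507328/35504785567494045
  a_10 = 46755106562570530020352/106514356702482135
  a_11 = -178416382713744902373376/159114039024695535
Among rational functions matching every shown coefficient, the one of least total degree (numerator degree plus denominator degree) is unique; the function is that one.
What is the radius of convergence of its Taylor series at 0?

No rational of total degree below 10 reproduces all 12 coefficients; solving the [2/8] Pade equations on them gives f(ζ) = (17*ζ**2/11 - 17*ζ/10 - 37/17)/((ζ**2 + 10*ζ/11 + 1/4)**2*(ζ**2 + ζ + 3/2)**2), whose expansion matches every shown term.
Denominator factor (ζ**2 + 10*ζ/11 + 1/4)^2: discriminant -21/121, complex-conjugate roots (-5/11) + ((1/22)*sqrt(21))*i and (-5/11) - ((1/22)*sqrt(21))*i; poles of order 2, moduli 1/2 and 1/2.
Denominator factor (ζ**2 + ζ + 3/2)^2: discriminant -5, complex-conjugate roots (-1/2) + ((1/2)*sqrt(5))*i and (-1/2) - ((1/2)*sqrt(5))*i; poles of order 2, moduli (1/2)*sqrt(6) and (1/2)*sqrt(6).
The radius of convergence is the smallest modulus among the singular points: 1/2.

The radius of convergence is 1/2.


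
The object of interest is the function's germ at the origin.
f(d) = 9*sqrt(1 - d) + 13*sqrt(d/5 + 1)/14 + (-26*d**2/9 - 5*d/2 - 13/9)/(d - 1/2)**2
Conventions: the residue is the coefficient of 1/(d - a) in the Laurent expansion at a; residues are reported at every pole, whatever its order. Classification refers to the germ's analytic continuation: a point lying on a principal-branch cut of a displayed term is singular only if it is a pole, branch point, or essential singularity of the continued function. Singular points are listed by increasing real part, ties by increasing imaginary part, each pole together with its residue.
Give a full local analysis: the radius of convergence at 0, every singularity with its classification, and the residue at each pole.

Radius of convergence at 0: 1/2.
At -5: an algebraic (square-root) branch point.
At 1/2: a pole of order 2; residue -97/18.
At 1: an algebraic (square-root) branch point.

Denominator factor (d - 1/2)^2: pole of order 2 at 1/2, modulus 1/2.
Branch term (13/14)*sqrt(1 - d/(-5)): its argument vanishes at d = -5, a square-root branch point, modulus 5.
Branch term (9)*sqrt(1 - d/(1)): its argument vanishes at d = 1, a square-root branch point, modulus 1.
The radius of convergence is the smallest modulus among the singular points: 1/2.
The branch terms are analytic at 1/2 and contribute nothing to the residue; only the rational part matters.
At the order-2 pole 1/2 set g(d) = (d - (1/2))^2*(rational part) = -26*d**2/9 - 5*d/2 - 13/9.
Order-2 pole: residue = g'(a); g'(1/2) = -97/18, so the residue is -97/18.
List the singular points by increasing real part (a conjugate pair: the negative imaginary part first).


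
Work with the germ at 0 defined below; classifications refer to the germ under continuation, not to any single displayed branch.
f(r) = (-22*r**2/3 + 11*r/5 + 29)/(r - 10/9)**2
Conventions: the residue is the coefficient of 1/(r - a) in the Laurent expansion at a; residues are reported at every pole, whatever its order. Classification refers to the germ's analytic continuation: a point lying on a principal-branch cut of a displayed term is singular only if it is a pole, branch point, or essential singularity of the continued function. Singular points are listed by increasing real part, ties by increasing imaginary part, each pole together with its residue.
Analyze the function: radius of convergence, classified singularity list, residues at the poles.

Denominator factor (r - 10/9)^2: pole of order 2 at 10/9, modulus 10/9.
The radius of convergence is the smallest modulus among the singular points: 10/9.
At the order-2 pole 10/9 set g(r) = (r - (10/9))^2*f(r) = -22*r**2/3 + 11*r/5 + 29.
Order-2 pole: residue = g'(a); g'(10/9) = -1903/135, so the residue is -1903/135.

Radius of convergence at 0: 10/9.
At 10/9: a pole of order 2; residue -1903/135.


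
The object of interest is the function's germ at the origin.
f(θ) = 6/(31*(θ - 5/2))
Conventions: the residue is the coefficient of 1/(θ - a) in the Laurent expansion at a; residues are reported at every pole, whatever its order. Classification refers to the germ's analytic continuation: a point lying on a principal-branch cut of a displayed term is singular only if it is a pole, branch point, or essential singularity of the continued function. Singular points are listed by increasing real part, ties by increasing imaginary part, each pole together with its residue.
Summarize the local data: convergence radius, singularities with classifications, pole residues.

Denominator factor (θ - 5/2): pole of order 1 at 5/2, modulus 5/2.
The radius of convergence is the smallest modulus among the singular points: 5/2.
At the order-1 pole 5/2 set g(θ) = (θ - (5/2))*f(θ) = 6/31.
Simple pole: residue = g(a) at a = 5/2, which is 6/31.

Radius of convergence at 0: 5/2.
At 5/2: a pole of order 1; residue 6/31.


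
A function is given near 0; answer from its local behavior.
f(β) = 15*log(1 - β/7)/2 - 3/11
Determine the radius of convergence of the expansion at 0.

The radius of convergence is 7.

Branch term (15/2)*log(1 - β/(7)): its argument vanishes at β = 7, a logarithmic branch point, modulus 7.
The radius of convergence is the smallest modulus among the singular points: 7.


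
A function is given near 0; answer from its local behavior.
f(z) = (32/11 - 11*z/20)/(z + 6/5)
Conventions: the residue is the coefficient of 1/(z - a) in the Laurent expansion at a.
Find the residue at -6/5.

The residue is 1963/550.

At the order-1 pole -6/5 set g(z) = (z - (-6/5))*f(z) = 32/11 - 11*z/20.
Simple pole: residue = g(a) at a = -6/5, which is 1963/550.


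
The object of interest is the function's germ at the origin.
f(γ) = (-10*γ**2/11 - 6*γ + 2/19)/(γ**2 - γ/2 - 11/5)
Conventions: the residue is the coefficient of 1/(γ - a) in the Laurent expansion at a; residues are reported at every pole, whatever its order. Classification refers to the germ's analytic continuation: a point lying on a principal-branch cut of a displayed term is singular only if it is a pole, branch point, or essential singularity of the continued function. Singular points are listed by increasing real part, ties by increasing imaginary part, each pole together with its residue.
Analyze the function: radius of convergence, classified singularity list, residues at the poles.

Radius of convergence at 0: -1/4 + (1/20)*sqrt(905).
At 1/4 - (1/20)*sqrt(905): a pole of order 1; residue -71/22 + (2933/75658)*sqrt(905).
At 1/4 + (1/20)*sqrt(905): a pole of order 1; residue -71/22 - (2933/75658)*sqrt(905).

Denominator factor (γ**2 - γ/2 - 11/5): discriminant 181/20, real irrational roots 1/4 + (1/20)*sqrt(905) and 1/4 - (1/20)*sqrt(905); poles of order 1, moduli 1/4 + (1/20)*sqrt(905) and -1/4 + (1/20)*sqrt(905).
The radius of convergence is the smallest modulus among the singular points: -1/4 + (1/20)*sqrt(905).
The factor γ**2 - γ/2 - 11/5 splits as (γ - a)(γ - a') with a = 1/4 - (1/20)*sqrt(905), a' = 1/4 + (1/20)*sqrt(905). At the order-1 pole a set g(γ) = (γ - a)*f(γ) = [-10*γ**2/11 - 6*γ + 2/19] / (γ - a').
Simple pole: residue = g(a) at a = 1/4 - (1/20)*sqrt(905), which is -71/22 + (2933/75658)*sqrt(905).
The factor γ**2 - γ/2 - 11/5 splits as (γ - a)(γ - a') with a = 1/4 + (1/20)*sqrt(905), a' = 1/4 - (1/20)*sqrt(905). At the order-1 pole a set g(γ) = (γ - a)*f(γ) = [-10*γ**2/11 - 6*γ + 2/19] / (γ - a').
Simple pole: residue = g(a) at a = 1/4 + (1/20)*sqrt(905), which is -71/22 - (2933/75658)*sqrt(905).
List the singular points by increasing real part (a conjugate pair: the negative imaginary part first).


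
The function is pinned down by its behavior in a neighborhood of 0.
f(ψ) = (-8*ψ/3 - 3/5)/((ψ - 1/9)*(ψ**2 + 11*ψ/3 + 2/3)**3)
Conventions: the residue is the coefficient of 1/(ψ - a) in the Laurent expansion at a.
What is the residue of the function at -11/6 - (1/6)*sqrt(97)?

The residue is 19683/56320 - (327559383/10280348672)*sqrt(97).

The factor ψ**2 + 11*ψ/3 + 2/3 splits as (ψ - a)(ψ - a') with a = -11/6 - (1/6)*sqrt(97), a' = -11/6 + (1/6)*sqrt(97). At the order-3 pole a set g(ψ) = (ψ - a)^3*f(ψ) = [(-8*ψ/3 - 3/5)/(ψ - 1/9)] / (ψ - a')^3.
Order-3 pole: residue = g''(a)/2; g''(-11/6 - (1/6)*sqrt(97)) = 19683/28160 - (327559383/5140174336)*sqrt(97), so the residue is 19683/56320 - (327559383/10280348672)*sqrt(97).


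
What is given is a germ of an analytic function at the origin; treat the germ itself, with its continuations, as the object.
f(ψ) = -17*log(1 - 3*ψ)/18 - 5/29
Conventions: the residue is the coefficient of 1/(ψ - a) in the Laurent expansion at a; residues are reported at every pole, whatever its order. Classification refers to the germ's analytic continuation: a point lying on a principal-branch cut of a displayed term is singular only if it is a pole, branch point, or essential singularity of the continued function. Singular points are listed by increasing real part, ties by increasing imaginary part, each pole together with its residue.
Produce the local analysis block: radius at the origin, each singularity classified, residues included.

Branch term (-17/18)*log(1 - ψ/(1/3)): its argument vanishes at ψ = 1/3, a logarithmic branch point, modulus 1/3.
The radius of convergence is the smallest modulus among the singular points: 1/3.

Radius of convergence at 0: 1/3.
At 1/3: a logarithmic branch point.


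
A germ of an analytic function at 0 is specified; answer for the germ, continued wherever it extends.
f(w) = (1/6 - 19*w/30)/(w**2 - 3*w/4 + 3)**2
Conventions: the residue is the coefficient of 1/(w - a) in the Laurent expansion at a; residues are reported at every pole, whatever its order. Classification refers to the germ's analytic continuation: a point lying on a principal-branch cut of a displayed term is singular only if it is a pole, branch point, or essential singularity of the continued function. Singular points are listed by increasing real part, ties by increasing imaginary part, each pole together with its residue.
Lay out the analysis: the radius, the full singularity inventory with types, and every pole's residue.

Radius of convergence at 0: sqrt(3).
At (3/8) - ((1/8)*sqrt(183))*i: a pole of order 2; residue -((136/502335)*sqrt(183))*i.
At (3/8) + ((1/8)*sqrt(183))*i: a pole of order 2; residue ((136/502335)*sqrt(183))*i.

Denominator factor (w**2 - 3*w/4 + 3)^2: discriminant -183/16, complex-conjugate roots (3/8) + ((1/8)*sqrt(183))*i and (3/8) - ((1/8)*sqrt(183))*i; poles of order 2, moduli sqrt(3) and sqrt(3).
The radius of convergence is the smallest modulus among the singular points: sqrt(3).
The factor w**2 - 3*w/4 + 3 splits as (w - a)(w - a') with a = (3/8) - ((1/8)*sqrt(183))*i, a' = (3/8) + ((1/8)*sqrt(183))*i. At the order-2 pole a set g(w) = (w - a)^2*f(w) = [1/6 - 19*w/30] / (w - a')^2.
Order-2 pole: residue = g'(a); g'((3/8) - ((1/8)*sqrt(183))*i) = -((136/502335)*sqrt(183))*i, so the residue is -((136/502335)*sqrt(183))*i.
The factor w**2 - 3*w/4 + 3 splits as (w - a)(w - a') with a = (3/8) + ((1/8)*sqrt(183))*i, a' = (3/8) - ((1/8)*sqrt(183))*i. At the order-2 pole a set g(w) = (w - a)^2*f(w) = [1/6 - 19*w/30] / (w - a')^2.
Order-2 pole: residue = g'(a); g'((3/8) + ((1/8)*sqrt(183))*i) = ((136/502335)*sqrt(183))*i, so the residue is ((136/502335)*sqrt(183))*i.
List the singular points by increasing real part (a conjugate pair: the negative imaginary part first).


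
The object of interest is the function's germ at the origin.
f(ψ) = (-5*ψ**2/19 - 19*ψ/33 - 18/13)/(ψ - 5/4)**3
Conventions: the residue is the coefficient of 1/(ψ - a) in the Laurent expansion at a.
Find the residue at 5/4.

The residue is -5/19.

At the order-3 pole 5/4 set g(ψ) = (ψ - (5/4))^3*f(ψ) = -5*ψ**2/19 - 19*ψ/33 - 18/13.
Order-3 pole: residue = g''(a)/2; g''(5/4) = -10/19, so the residue is -5/19.


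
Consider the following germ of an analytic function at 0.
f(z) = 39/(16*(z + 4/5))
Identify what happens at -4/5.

The point is a pole of order 1.

The denominator factor z + 4/5 vanishes at -4/5 and appears to the power 1; the numerator there equals 39/16, nonzero, and no other factor vanishes.
Hence a pole whose order is the multiplicity, 1.


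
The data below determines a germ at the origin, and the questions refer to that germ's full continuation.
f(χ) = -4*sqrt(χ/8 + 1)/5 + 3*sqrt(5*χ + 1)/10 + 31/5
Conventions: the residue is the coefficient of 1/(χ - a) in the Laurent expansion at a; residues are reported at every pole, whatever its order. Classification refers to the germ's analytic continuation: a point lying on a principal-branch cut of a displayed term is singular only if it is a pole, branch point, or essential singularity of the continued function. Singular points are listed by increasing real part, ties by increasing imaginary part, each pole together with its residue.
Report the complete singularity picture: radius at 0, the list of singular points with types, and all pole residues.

Radius of convergence at 0: 1/5.
At -8: an algebraic (square-root) branch point.
At -1/5: an algebraic (square-root) branch point.

Branch term (-4/5)*sqrt(1 - χ/(-8)): its argument vanishes at χ = -8, a square-root branch point, modulus 8.
Branch term (3/10)*sqrt(1 - χ/(-1/5)): its argument vanishes at χ = -1/5, a square-root branch point, modulus 1/5.
The radius of convergence is the smallest modulus among the singular points: 1/5.
List the singular points by increasing real part (a conjugate pair: the negative imaginary part first).


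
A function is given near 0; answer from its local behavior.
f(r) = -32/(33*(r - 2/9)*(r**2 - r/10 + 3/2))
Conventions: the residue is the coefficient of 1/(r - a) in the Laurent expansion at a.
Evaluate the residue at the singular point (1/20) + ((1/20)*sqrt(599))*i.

The residue is (4320/13607) - ((14880/8150593)*sqrt(599))*i.

The factor r**2 - r/10 + 3/2 splits as (r - a)(r - a') with a = (1/20) + ((1/20)*sqrt(599))*i, a' = (1/20) - ((1/20)*sqrt(599))*i. At the order-1 pole a set g(r) = (r - a)*f(r) = [-32/(33*(r - 2/9))] / (r - a').
Simple pole: residue = g(a) at a = (1/20) + ((1/20)*sqrt(599))*i, which is (4320/13607) - ((14880/8150593)*sqrt(599))*i.


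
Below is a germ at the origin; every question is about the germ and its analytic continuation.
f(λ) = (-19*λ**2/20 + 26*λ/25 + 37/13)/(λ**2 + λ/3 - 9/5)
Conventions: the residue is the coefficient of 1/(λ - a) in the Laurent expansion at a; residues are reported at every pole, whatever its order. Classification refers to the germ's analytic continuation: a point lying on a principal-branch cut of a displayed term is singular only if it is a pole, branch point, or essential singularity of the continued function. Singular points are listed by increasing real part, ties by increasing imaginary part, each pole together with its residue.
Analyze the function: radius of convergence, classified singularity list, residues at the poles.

Denominator factor (λ**2 + λ/3 - 9/5): discriminant 329/45, real irrational roots -1/6 + (1/30)*sqrt(1645) and -1/6 - (1/30)*sqrt(1645); poles of order 1, moduli -1/6 + (1/30)*sqrt(1645) and 1/6 + (1/30)*sqrt(1645).
The radius of convergence is the smallest modulus among the singular points: -1/6 + (1/30)*sqrt(1645).
The factor λ**2 + λ/3 - 9/5 splits as (λ - a)(λ - a') with a = -1/6 - (1/30)*sqrt(1645), a' = -1/6 + (1/30)*sqrt(1645). At the order-1 pole a set g(λ) = (λ - a)*f(λ) = [-19*λ**2/20 + 26*λ/25 + 37/13] / (λ - a').
Simple pole: residue = g(a) at a = -1/6 - (1/30)*sqrt(1645), which is 407/600 - (4259/513240)*sqrt(1645).
The factor λ**2 + λ/3 - 9/5 splits as (λ - a)(λ - a') with a = -1/6 + (1/30)*sqrt(1645), a' = -1/6 - (1/30)*sqrt(1645). At the order-1 pole a set g(λ) = (λ - a)*f(λ) = [-19*λ**2/20 + 26*λ/25 + 37/13] / (λ - a').
Simple pole: residue = g(a) at a = -1/6 + (1/30)*sqrt(1645), which is 407/600 + (4259/513240)*sqrt(1645).
List the singular points by increasing real part (a conjugate pair: the negative imaginary part first).

Radius of convergence at 0: -1/6 + (1/30)*sqrt(1645).
At -1/6 - (1/30)*sqrt(1645): a pole of order 1; residue 407/600 - (4259/513240)*sqrt(1645).
At -1/6 + (1/30)*sqrt(1645): a pole of order 1; residue 407/600 + (4259/513240)*sqrt(1645).


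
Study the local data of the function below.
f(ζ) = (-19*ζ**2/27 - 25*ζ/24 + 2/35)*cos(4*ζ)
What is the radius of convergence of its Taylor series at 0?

The factor cos(4*ζ) is entire and contributes no finite singular point.
The polynomial part has no poles.
No finite singular points: the Taylor series at 0 converges everywhere.

The radius of convergence is infinite.


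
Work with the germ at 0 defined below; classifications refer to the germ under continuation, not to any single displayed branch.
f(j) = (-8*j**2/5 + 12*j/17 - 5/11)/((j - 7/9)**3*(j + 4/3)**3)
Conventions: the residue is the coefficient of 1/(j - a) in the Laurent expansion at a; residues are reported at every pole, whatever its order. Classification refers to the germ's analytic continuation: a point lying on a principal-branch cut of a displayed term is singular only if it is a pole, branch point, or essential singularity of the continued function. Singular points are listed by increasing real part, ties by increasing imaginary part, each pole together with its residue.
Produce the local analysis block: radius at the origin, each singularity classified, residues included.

Radius of convergence at 0: 7/9.
At -4/3: a pole of order 3; residue 59575338/2315152565.
At 7/9: a pole of order 3; residue -59575338/2315152565.

Denominator factor (j - 7/9)^3: pole of order 3 at 7/9, modulus 7/9.
Denominator factor (j + 4/3)^3: pole of order 3 at -4/3, modulus 4/3.
The radius of convergence is the smallest modulus among the singular points: 7/9.
At the order-3 pole -4/3 set g(j) = (j - (-4/3))^3*f(j) = (-8*j**2/5 + 12*j/17 - 5/11)/(j - 7/9)**3.
Order-3 pole: residue = g''(a)/2; g''(-4/3) = 119150676/2315152565, so the residue is 59575338/2315152565.
At the order-3 pole 7/9 set g(j) = (j - (7/9))^3*f(j) = (-8*j**2/5 + 12*j/17 - 5/11)/(j + 4/3)**3.
Order-3 pole: residue = g''(a)/2; g''(7/9) = -119150676/2315152565, so the residue is -59575338/2315152565.
List the singular points by increasing real part (a conjugate pair: the negative imaginary part first).


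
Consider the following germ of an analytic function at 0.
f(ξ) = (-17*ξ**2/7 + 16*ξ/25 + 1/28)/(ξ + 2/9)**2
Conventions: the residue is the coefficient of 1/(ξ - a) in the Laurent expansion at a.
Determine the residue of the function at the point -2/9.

At the order-2 pole -2/9 set g(ξ) = (ξ - (-2/9))^2*f(ξ) = -17*ξ**2/7 + 16*ξ/25 + 1/28.
Order-2 pole: residue = g'(a); g'(-2/9) = 2708/1575, so the residue is 2708/1575.

The residue is 2708/1575.


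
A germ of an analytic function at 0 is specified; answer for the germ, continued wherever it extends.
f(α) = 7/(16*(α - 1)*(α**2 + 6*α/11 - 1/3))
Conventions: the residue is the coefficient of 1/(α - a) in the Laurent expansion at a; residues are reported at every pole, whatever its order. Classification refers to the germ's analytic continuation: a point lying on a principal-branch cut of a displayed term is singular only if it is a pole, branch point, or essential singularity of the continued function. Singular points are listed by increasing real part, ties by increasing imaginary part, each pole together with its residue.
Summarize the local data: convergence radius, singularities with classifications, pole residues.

Denominator factor (α - 1): pole of order 1 at 1, modulus 1.
Denominator factor (α**2 + 6*α/11 - 1/3): discriminant 592/363, real irrational roots -3/11 + (2/33)*sqrt(111) and -3/11 - (2/33)*sqrt(111); poles of order 1, moduli -3/11 + (2/33)*sqrt(111) and 3/11 + (2/33)*sqrt(111).
The radius of convergence is the smallest modulus among the singular points: -3/11 + (2/33)*sqrt(111).
The factor α**2 + 6*α/11 - 1/3 splits as (α - a)(α - a') with a = -3/11 - (2/33)*sqrt(111), a' = -3/11 + (2/33)*sqrt(111). At the order-1 pole a set g(α) = (α - a)*f(α) = [7/(16*(α - 1))] / (α - a').
Simple pole: residue = g(a) at a = -3/11 - (2/33)*sqrt(111), which is -231/1280 + (1617/47360)*sqrt(111).
The factor α**2 + 6*α/11 - 1/3 splits as (α - a)(α - a') with a = -3/11 + (2/33)*sqrt(111), a' = -3/11 - (2/33)*sqrt(111). At the order-1 pole a set g(α) = (α - a)*f(α) = [7/(16*(α - 1))] / (α - a').
Simple pole: residue = g(a) at a = -3/11 + (2/33)*sqrt(111), which is -231/1280 - (1617/47360)*sqrt(111).
At the order-1 pole 1 set g(α) = (α - (1))*f(α) = 7/(16*(α**2 + 6*α/11 - 1/3)).
Simple pole: residue = g(a) at a = 1, which is 231/640.
List the singular points by increasing real part (a conjugate pair: the negative imaginary part first).

Radius of convergence at 0: -3/11 + (2/33)*sqrt(111).
At -3/11 - (2/33)*sqrt(111): a pole of order 1; residue -231/1280 + (1617/47360)*sqrt(111).
At -3/11 + (2/33)*sqrt(111): a pole of order 1; residue -231/1280 - (1617/47360)*sqrt(111).
At 1: a pole of order 1; residue 231/640.


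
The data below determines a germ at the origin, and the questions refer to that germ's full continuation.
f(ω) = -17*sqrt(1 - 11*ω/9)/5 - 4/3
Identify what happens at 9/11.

The point is an algebraic (square-root) branch point.

The term (-17/5)*sqrt(1 - ω/(9/11)) has argument 1 - 9/11/(9/11) = 0 at 9/11: a square-root (algebraic, two-sheeted) branch point; the remaining terms are analytic or single-valued there.


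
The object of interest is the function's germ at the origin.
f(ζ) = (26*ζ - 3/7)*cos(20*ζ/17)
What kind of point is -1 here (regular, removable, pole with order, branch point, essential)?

There is no denominator, hence no pole anywhere.
The factor cos(20*ζ/17) is entire.
So the germ continues analytically to -1.

The point is a regular point.


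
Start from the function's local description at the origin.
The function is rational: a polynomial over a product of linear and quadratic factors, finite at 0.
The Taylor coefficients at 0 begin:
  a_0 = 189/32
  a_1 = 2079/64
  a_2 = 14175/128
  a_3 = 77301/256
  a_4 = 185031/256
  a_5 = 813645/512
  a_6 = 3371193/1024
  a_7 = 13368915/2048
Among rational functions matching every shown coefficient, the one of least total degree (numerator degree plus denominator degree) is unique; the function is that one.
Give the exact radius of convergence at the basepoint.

No rational of total degree below 5 reproduces all 8 coefficients; solving the [0/5] Pade equations on them gives f(w) = -7/((w - 2)**2*(w - 2/3)**3), whose expansion matches every shown term.
Denominator factor (w - 2/3)^3: pole of order 3 at 2/3, modulus 2/3.
Denominator factor (w - 2)^2: pole of order 2 at 2, modulus 2.
The radius of convergence is the smallest modulus among the singular points: 2/3.

The radius of convergence is 2/3.
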